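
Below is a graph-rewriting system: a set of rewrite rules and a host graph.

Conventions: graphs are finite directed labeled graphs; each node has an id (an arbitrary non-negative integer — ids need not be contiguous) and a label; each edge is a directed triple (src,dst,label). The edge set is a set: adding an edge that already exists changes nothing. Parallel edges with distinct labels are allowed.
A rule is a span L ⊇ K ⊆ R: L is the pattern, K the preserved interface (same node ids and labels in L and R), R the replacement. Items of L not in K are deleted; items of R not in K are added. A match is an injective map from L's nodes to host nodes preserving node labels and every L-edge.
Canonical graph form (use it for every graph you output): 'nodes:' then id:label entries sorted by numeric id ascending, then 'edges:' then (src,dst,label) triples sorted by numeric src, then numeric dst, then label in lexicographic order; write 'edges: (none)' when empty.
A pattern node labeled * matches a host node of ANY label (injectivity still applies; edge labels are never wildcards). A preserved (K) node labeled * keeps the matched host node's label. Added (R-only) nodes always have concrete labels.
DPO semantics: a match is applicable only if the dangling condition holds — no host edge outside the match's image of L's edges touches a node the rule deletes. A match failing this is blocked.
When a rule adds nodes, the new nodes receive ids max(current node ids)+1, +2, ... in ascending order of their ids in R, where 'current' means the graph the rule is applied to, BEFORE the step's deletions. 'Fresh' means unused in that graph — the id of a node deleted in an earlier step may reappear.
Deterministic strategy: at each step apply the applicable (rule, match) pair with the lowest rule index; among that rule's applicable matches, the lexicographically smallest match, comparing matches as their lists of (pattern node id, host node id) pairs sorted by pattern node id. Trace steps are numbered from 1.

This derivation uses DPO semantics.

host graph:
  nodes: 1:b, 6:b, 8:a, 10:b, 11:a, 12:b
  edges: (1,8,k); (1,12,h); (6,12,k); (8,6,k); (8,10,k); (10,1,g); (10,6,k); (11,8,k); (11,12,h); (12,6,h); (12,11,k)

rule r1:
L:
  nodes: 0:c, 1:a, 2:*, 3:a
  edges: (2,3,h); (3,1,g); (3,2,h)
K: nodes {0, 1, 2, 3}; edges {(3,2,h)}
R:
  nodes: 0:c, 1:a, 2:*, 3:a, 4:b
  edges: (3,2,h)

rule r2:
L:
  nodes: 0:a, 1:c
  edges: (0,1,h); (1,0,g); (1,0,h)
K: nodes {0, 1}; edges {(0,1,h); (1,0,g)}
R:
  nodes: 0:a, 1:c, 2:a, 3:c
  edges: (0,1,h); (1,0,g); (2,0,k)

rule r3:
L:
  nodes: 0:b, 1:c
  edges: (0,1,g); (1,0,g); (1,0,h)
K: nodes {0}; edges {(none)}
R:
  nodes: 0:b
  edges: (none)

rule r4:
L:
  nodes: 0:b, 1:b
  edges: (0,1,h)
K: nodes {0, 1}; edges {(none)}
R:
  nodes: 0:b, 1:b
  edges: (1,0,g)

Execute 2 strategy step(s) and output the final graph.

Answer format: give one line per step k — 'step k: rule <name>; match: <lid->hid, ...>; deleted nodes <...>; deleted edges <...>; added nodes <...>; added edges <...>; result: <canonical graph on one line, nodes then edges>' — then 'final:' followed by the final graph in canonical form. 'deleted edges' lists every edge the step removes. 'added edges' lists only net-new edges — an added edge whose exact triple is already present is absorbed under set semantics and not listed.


step 1: rule r4; match: 0->1, 1->12; deleted nodes (none); deleted edges (1,12,h); added nodes (none); added edges (12,1,g); result: nodes: 1:b, 6:b, 8:a, 10:b, 11:a, 12:b edges: (1,8,k); (6,12,k); (8,6,k); (8,10,k); (10,1,g); (10,6,k); (11,8,k); (11,12,h); (12,1,g); (12,6,h); (12,11,k)
step 2: rule r4; match: 0->12, 1->6; deleted nodes (none); deleted edges (12,6,h); added nodes (none); added edges (6,12,g); result: nodes: 1:b, 6:b, 8:a, 10:b, 11:a, 12:b edges: (1,8,k); (6,12,g); (6,12,k); (8,6,k); (8,10,k); (10,1,g); (10,6,k); (11,8,k); (11,12,h); (12,1,g); (12,11,k)
final:
nodes: 1:b, 6:b, 8:a, 10:b, 11:a, 12:b
edges: (1,8,k); (6,12,g); (6,12,k); (8,6,k); (8,10,k); (10,1,g); (10,6,k); (11,8,k); (11,12,h); (12,1,g); (12,11,k)


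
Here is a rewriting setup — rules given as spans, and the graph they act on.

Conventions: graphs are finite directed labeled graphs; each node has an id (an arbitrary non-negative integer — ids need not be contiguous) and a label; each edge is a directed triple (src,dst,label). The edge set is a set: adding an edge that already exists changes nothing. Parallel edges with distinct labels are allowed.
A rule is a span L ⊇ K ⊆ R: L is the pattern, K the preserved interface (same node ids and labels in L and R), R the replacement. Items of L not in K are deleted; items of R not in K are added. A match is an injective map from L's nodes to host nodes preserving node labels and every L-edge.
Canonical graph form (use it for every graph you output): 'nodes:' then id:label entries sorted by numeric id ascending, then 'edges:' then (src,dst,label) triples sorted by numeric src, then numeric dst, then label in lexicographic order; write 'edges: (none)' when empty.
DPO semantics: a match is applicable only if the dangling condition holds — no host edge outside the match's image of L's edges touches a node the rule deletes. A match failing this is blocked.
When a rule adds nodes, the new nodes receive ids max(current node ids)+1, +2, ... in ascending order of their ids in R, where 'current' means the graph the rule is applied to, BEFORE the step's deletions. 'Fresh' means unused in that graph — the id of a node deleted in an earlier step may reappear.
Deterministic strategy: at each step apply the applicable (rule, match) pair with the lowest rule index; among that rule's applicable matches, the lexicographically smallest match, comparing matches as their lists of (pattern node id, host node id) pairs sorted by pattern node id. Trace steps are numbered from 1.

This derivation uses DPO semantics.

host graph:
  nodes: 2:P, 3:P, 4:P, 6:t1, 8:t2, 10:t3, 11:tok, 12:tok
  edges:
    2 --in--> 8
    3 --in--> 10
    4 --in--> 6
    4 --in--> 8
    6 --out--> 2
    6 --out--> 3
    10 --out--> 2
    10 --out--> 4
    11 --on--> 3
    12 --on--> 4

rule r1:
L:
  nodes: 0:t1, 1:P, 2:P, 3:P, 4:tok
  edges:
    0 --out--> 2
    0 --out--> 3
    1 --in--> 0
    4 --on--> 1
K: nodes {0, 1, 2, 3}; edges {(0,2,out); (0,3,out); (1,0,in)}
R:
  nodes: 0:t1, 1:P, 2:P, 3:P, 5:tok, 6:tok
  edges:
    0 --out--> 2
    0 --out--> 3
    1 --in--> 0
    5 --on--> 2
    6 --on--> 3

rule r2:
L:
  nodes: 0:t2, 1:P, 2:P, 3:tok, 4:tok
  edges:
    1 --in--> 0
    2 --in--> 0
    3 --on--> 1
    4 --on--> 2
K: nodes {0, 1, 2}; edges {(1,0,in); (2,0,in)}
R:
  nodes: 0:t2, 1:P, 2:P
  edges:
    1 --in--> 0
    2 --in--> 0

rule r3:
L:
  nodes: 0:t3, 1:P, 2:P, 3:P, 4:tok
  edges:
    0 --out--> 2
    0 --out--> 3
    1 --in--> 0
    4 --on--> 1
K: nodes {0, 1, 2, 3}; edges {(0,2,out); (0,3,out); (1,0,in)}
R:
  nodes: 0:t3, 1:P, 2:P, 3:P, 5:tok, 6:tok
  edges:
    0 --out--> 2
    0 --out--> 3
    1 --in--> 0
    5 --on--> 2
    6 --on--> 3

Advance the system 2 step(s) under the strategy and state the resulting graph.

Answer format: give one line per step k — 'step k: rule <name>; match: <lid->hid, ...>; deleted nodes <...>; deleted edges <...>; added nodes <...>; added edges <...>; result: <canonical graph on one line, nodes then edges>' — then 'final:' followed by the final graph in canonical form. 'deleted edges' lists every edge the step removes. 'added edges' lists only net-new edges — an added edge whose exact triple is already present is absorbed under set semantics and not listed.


step 1: rule r1; match: 0->6, 1->4, 2->2, 3->3, 4->12; deleted nodes 12; deleted edges (12,4,on); added nodes 13, 14; added edges (13,2,on); (14,3,on); result: nodes: 2:P, 3:P, 4:P, 6:t1, 8:t2, 10:t3, 11:tok, 13:tok, 14:tok edges: (2,8,in); (3,10,in); (4,6,in); (4,8,in); (6,2,out); (6,3,out); (10,2,out); (10,4,out); (11,3,on); (13,2,on); (14,3,on)
step 2: rule r3; match: 0->10, 1->3, 2->2, 3->4, 4->11; deleted nodes 11; deleted edges (11,3,on); added nodes 15, 16; added edges (15,2,on); (16,4,on); result: nodes: 2:P, 3:P, 4:P, 6:t1, 8:t2, 10:t3, 13:tok, 14:tok, 15:tok, 16:tok edges: (2,8,in); (3,10,in); (4,6,in); (4,8,in); (6,2,out); (6,3,out); (10,2,out); (10,4,out); (13,2,on); (14,3,on); (15,2,on); (16,4,on)
final:
nodes: 2:P, 3:P, 4:P, 6:t1, 8:t2, 10:t3, 13:tok, 14:tok, 15:tok, 16:tok
edges: (2,8,in); (3,10,in); (4,6,in); (4,8,in); (6,2,out); (6,3,out); (10,2,out); (10,4,out); (13,2,on); (14,3,on); (15,2,on); (16,4,on)


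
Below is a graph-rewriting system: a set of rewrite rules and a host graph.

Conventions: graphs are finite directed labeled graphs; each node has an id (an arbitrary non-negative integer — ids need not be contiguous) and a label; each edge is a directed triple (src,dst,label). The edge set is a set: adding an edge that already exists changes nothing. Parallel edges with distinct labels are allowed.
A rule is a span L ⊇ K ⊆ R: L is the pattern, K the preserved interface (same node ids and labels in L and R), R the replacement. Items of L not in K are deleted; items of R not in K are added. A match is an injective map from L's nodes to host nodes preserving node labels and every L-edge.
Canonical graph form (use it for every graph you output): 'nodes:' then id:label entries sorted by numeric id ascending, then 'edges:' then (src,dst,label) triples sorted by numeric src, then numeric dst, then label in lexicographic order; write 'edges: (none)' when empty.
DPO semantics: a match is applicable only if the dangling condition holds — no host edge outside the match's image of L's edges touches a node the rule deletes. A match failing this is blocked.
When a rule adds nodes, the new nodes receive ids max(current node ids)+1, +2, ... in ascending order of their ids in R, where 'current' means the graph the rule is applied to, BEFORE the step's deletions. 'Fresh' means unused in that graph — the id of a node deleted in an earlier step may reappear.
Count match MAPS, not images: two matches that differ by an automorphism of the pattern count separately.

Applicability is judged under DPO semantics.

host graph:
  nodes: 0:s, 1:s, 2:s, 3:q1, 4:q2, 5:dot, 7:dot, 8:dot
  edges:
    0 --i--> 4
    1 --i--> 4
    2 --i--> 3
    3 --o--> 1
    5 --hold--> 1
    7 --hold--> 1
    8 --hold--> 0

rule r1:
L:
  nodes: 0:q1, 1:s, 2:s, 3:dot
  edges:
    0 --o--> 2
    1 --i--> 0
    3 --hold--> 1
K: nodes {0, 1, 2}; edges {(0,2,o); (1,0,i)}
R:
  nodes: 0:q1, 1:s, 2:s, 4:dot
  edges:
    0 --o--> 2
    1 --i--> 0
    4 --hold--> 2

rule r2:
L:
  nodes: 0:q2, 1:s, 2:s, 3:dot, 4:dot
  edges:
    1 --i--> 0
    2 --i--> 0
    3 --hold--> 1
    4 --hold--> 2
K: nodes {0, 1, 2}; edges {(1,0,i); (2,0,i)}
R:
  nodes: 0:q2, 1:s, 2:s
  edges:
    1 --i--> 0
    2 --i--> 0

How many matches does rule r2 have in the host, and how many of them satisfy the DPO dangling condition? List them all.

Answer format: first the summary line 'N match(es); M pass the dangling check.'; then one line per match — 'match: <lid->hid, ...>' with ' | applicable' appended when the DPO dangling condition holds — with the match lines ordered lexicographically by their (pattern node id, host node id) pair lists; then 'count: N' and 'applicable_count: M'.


4 match(es); 4 pass the dangling check.
match: 0->4, 1->0, 2->1, 3->8, 4->5 | applicable
match: 0->4, 1->0, 2->1, 3->8, 4->7 | applicable
match: 0->4, 1->1, 2->0, 3->5, 4->8 | applicable
match: 0->4, 1->1, 2->0, 3->7, 4->8 | applicable
count: 4
applicable_count: 4


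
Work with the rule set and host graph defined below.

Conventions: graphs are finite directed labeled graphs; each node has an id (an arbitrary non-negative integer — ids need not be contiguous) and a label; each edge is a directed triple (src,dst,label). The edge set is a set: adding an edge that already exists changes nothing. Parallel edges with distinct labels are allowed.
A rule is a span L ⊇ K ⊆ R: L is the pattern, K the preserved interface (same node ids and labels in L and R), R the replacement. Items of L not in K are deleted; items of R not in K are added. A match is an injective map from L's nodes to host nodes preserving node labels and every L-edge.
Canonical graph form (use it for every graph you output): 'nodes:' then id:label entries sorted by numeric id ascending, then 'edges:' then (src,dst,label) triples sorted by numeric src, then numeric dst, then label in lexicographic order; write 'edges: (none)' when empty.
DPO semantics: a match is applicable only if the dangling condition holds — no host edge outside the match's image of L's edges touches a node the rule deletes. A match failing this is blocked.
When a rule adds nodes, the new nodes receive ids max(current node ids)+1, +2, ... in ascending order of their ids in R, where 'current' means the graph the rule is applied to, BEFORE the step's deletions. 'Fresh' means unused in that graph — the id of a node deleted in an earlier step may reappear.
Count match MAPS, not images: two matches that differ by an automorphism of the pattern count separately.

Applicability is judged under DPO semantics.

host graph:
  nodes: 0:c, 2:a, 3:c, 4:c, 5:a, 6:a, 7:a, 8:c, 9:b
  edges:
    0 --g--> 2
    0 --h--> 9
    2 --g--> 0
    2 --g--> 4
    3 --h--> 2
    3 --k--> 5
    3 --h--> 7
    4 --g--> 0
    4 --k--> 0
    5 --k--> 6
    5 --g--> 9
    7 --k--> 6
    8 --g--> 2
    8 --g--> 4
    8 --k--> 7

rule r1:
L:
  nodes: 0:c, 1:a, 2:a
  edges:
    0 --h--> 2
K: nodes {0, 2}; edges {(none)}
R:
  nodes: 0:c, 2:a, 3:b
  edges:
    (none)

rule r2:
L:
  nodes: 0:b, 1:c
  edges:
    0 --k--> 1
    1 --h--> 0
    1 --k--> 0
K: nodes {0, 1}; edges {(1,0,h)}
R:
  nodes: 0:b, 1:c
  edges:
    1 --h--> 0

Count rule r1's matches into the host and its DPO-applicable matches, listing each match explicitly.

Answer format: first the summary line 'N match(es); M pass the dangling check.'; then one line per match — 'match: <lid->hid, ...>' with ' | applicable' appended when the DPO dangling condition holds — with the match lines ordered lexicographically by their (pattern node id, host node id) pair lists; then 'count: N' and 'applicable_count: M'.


6 match(es); 0 pass the dangling check.
match: 0->3, 1->2, 2->7
match: 0->3, 1->5, 2->2
match: 0->3, 1->5, 2->7
match: 0->3, 1->6, 2->2
match: 0->3, 1->6, 2->7
match: 0->3, 1->7, 2->2
count: 6
applicable_count: 0


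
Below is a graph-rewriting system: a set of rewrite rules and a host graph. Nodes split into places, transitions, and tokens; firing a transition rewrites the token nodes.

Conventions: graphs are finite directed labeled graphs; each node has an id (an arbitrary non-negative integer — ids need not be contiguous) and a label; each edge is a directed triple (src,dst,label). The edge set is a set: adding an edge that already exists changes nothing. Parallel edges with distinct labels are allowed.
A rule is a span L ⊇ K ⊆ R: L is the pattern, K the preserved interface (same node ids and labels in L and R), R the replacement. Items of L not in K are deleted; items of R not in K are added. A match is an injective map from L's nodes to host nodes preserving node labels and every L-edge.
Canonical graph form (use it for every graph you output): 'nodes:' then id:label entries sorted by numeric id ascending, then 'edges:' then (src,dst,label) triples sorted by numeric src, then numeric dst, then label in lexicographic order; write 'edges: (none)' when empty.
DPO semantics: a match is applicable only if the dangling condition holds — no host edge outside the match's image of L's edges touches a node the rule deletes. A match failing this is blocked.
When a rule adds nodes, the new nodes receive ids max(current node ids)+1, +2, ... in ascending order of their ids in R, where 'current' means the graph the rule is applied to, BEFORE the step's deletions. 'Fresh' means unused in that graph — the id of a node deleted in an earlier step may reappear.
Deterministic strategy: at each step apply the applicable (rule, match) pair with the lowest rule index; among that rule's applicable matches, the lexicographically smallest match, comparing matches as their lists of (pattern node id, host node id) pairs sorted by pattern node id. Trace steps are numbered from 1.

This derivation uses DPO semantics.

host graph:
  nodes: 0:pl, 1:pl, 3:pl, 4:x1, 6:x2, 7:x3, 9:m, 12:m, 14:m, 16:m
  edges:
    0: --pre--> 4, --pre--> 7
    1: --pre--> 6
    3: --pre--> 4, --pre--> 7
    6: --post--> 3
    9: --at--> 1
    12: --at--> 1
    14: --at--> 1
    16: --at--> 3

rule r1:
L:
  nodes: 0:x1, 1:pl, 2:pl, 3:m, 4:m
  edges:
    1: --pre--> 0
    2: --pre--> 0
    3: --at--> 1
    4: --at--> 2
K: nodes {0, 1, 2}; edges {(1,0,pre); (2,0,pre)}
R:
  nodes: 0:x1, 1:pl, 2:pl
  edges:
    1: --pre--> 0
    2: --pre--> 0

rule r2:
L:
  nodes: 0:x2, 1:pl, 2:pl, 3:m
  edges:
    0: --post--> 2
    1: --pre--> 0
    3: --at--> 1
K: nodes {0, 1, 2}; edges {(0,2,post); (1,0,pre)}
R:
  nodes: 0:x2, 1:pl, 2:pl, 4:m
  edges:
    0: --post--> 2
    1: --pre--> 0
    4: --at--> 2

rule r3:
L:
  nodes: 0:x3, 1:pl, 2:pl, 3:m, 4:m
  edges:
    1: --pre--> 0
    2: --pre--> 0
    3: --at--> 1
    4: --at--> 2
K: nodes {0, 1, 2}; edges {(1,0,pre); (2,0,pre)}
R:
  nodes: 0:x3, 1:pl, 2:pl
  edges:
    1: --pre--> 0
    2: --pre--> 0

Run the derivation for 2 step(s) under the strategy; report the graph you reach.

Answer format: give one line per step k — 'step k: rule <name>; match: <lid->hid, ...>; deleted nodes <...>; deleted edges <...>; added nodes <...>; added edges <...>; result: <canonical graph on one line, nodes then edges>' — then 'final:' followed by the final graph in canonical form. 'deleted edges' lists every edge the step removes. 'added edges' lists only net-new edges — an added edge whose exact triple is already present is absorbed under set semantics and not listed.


step 1: rule r2; match: 0->6, 1->1, 2->3, 3->9; deleted nodes 9; deleted edges (9,1,at); added nodes 17; added edges (17,3,at); result: nodes: 0:pl, 1:pl, 3:pl, 4:x1, 6:x2, 7:x3, 12:m, 14:m, 16:m, 17:m edges: (0,4,pre); (0,7,pre); (1,6,pre); (3,4,pre); (3,7,pre); (6,3,post); (12,1,at); (14,1,at); (16,3,at); (17,3,at)
step 2: rule r2; match: 0->6, 1->1, 2->3, 3->12; deleted nodes 12; deleted edges (12,1,at); added nodes 18; added edges (18,3,at); result: nodes: 0:pl, 1:pl, 3:pl, 4:x1, 6:x2, 7:x3, 14:m, 16:m, 17:m, 18:m edges: (0,4,pre); (0,7,pre); (1,6,pre); (3,4,pre); (3,7,pre); (6,3,post); (14,1,at); (16,3,at); (17,3,at); (18,3,at)
final:
nodes: 0:pl, 1:pl, 3:pl, 4:x1, 6:x2, 7:x3, 14:m, 16:m, 17:m, 18:m
edges: (0,4,pre); (0,7,pre); (1,6,pre); (3,4,pre); (3,7,pre); (6,3,post); (14,1,at); (16,3,at); (17,3,at); (18,3,at)


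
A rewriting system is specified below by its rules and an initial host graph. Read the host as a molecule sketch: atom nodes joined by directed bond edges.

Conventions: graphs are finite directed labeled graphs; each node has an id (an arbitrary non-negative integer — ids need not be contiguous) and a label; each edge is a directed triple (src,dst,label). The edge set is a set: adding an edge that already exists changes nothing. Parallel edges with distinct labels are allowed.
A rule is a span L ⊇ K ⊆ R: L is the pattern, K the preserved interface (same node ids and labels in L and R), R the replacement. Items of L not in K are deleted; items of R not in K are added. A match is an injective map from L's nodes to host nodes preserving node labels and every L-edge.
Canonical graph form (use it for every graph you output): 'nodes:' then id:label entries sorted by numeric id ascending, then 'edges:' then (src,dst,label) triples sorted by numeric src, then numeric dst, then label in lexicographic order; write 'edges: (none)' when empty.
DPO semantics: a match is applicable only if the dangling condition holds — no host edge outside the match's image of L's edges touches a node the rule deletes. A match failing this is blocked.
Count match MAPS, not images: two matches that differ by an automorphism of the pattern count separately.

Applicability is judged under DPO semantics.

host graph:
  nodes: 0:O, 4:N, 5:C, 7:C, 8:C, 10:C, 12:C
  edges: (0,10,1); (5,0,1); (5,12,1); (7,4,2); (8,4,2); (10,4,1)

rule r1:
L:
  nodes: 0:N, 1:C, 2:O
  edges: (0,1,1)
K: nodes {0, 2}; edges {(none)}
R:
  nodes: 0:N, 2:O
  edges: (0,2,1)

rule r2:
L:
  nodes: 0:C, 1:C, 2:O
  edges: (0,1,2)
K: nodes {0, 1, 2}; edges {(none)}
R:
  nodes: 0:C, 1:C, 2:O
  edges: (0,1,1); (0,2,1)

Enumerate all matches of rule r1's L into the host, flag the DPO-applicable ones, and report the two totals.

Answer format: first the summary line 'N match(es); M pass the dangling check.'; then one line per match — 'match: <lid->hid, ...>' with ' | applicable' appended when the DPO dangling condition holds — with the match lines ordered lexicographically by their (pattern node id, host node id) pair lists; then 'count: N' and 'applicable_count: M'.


0 match(es); 0 pass the dangling check.
count: 0
applicable_count: 0


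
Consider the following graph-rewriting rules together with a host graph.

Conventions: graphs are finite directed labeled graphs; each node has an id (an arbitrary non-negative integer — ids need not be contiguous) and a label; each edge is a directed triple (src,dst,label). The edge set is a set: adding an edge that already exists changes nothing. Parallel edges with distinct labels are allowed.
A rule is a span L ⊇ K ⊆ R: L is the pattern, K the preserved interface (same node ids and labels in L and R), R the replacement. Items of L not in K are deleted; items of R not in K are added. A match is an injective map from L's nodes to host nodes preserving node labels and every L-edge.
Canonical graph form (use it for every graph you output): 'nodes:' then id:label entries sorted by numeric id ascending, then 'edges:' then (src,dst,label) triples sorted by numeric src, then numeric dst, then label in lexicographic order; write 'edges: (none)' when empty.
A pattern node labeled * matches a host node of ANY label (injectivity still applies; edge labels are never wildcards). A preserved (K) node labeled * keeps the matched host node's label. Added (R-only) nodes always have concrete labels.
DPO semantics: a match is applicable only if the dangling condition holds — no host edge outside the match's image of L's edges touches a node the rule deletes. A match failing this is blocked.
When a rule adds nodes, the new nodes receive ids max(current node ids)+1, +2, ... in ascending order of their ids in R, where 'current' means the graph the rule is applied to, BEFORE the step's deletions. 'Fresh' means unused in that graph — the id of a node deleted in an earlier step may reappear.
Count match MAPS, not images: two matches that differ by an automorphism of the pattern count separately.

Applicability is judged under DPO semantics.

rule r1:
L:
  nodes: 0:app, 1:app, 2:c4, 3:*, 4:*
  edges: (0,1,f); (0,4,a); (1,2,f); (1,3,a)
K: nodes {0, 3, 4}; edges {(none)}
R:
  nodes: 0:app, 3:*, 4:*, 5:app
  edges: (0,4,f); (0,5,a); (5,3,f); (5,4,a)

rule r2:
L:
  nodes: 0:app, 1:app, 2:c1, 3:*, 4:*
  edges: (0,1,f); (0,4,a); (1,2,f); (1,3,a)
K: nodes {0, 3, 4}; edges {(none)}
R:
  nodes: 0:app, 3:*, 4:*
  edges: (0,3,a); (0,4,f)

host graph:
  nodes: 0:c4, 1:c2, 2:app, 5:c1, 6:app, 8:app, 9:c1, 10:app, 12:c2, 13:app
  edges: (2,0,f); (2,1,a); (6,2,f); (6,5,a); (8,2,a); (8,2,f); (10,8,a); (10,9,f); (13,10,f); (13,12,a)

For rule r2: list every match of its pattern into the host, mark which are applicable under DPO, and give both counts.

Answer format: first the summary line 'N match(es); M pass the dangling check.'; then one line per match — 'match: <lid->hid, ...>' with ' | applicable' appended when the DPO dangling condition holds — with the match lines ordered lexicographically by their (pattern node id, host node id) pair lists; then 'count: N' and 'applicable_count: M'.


1 match(es); 1 pass the dangling check.
match: 0->13, 1->10, 2->9, 3->8, 4->12 | applicable
count: 1
applicable_count: 1


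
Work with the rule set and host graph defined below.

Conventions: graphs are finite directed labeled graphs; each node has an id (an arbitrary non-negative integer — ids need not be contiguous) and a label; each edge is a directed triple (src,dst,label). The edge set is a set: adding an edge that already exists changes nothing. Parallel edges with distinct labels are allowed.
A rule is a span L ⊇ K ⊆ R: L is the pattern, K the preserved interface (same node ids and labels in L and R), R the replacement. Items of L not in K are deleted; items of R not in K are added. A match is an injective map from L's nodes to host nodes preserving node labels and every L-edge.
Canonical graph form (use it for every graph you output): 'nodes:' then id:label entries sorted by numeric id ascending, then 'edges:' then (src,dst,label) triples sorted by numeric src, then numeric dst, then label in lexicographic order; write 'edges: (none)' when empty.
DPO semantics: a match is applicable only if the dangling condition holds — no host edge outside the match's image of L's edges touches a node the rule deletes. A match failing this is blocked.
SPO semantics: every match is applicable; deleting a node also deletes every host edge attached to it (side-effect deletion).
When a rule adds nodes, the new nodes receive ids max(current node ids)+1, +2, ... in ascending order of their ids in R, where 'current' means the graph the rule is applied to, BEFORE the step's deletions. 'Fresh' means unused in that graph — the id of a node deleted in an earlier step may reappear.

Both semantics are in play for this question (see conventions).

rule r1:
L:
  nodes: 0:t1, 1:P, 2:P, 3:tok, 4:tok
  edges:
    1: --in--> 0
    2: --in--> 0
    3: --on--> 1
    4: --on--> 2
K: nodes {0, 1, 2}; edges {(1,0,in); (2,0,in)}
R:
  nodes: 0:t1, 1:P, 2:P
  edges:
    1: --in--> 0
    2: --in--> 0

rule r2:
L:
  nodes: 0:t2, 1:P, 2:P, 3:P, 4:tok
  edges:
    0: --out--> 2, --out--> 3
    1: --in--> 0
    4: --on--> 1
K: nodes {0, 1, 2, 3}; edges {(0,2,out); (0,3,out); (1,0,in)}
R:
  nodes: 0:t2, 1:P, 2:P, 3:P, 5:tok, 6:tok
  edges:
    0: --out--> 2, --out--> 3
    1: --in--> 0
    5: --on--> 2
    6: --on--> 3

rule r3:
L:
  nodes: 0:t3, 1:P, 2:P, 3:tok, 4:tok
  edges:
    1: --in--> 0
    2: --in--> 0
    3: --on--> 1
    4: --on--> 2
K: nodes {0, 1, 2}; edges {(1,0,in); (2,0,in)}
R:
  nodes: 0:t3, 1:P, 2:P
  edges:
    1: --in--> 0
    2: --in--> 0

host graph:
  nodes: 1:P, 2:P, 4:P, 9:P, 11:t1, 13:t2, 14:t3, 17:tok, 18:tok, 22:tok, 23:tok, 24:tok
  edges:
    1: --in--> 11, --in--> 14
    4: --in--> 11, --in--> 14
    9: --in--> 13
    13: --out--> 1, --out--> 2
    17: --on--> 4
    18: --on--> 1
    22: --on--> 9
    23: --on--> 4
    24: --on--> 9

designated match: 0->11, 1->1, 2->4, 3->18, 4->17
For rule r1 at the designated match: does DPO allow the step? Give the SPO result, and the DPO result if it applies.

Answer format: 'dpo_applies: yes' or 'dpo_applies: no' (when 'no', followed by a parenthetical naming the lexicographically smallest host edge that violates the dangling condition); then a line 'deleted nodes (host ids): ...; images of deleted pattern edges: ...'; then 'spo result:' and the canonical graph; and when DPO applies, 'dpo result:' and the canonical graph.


dpo_applies: yes
deleted nodes (host ids): 17, 18; images of deleted pattern edges: (17,4,on); (18,1,on)
spo result:
nodes: 1:P, 2:P, 4:P, 9:P, 11:t1, 13:t2, 14:t3, 22:tok, 23:tok, 24:tok
edges: (1,11,in); (1,14,in); (4,11,in); (4,14,in); (9,13,in); (13,1,out); (13,2,out); (22,9,on); (23,4,on); (24,9,on)
dpo result:
nodes: 1:P, 2:P, 4:P, 9:P, 11:t1, 13:t2, 14:t3, 22:tok, 23:tok, 24:tok
edges: (1,11,in); (1,14,in); (4,11,in); (4,14,in); (9,13,in); (13,1,out); (13,2,out); (22,9,on); (23,4,on); (24,9,on)


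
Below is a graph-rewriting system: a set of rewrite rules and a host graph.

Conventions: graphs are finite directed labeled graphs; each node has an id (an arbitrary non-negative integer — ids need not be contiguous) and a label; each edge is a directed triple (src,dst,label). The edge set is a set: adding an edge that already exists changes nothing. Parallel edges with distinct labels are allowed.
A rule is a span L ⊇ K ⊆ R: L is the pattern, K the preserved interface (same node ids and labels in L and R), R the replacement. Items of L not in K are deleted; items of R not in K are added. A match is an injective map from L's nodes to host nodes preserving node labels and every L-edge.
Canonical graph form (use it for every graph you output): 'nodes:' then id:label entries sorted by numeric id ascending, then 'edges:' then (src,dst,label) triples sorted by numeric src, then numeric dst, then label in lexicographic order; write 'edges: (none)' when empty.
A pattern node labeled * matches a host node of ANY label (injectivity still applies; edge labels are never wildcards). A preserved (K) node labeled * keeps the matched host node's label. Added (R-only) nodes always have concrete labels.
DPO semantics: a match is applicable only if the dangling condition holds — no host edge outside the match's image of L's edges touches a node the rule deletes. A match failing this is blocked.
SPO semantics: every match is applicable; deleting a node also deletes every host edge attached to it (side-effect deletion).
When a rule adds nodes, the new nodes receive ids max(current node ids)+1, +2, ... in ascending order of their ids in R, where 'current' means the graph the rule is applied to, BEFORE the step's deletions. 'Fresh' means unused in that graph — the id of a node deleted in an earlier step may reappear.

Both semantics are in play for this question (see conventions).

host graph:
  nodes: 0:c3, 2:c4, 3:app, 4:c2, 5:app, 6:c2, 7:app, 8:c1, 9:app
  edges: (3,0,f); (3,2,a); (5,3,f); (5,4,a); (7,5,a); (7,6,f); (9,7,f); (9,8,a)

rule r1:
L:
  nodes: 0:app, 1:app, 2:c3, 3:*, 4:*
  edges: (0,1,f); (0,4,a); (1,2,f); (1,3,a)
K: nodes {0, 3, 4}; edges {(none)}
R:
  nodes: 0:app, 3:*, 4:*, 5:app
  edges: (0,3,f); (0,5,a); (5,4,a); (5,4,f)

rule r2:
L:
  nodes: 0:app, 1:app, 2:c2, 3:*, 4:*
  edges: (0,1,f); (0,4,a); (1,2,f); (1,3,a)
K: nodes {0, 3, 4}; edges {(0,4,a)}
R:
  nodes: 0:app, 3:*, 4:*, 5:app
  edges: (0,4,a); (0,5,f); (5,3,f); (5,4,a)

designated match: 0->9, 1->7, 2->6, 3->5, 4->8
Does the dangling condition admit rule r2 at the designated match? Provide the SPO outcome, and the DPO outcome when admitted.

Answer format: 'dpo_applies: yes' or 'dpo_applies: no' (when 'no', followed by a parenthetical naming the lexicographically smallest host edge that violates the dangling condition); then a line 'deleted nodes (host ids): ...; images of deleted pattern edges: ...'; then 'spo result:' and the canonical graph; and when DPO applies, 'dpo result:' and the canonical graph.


dpo_applies: yes
deleted nodes (host ids): 6, 7; images of deleted pattern edges: (7,5,a); (7,6,f); (9,7,f)
spo result:
nodes: 0:c3, 2:c4, 3:app, 4:c2, 5:app, 8:c1, 9:app, 10:app
edges: (3,0,f); (3,2,a); (5,3,f); (5,4,a); (9,8,a); (9,10,f); (10,5,f); (10,8,a)
dpo result:
nodes: 0:c3, 2:c4, 3:app, 4:c2, 5:app, 8:c1, 9:app, 10:app
edges: (3,0,f); (3,2,a); (5,3,f); (5,4,a); (9,8,a); (9,10,f); (10,5,f); (10,8,a)


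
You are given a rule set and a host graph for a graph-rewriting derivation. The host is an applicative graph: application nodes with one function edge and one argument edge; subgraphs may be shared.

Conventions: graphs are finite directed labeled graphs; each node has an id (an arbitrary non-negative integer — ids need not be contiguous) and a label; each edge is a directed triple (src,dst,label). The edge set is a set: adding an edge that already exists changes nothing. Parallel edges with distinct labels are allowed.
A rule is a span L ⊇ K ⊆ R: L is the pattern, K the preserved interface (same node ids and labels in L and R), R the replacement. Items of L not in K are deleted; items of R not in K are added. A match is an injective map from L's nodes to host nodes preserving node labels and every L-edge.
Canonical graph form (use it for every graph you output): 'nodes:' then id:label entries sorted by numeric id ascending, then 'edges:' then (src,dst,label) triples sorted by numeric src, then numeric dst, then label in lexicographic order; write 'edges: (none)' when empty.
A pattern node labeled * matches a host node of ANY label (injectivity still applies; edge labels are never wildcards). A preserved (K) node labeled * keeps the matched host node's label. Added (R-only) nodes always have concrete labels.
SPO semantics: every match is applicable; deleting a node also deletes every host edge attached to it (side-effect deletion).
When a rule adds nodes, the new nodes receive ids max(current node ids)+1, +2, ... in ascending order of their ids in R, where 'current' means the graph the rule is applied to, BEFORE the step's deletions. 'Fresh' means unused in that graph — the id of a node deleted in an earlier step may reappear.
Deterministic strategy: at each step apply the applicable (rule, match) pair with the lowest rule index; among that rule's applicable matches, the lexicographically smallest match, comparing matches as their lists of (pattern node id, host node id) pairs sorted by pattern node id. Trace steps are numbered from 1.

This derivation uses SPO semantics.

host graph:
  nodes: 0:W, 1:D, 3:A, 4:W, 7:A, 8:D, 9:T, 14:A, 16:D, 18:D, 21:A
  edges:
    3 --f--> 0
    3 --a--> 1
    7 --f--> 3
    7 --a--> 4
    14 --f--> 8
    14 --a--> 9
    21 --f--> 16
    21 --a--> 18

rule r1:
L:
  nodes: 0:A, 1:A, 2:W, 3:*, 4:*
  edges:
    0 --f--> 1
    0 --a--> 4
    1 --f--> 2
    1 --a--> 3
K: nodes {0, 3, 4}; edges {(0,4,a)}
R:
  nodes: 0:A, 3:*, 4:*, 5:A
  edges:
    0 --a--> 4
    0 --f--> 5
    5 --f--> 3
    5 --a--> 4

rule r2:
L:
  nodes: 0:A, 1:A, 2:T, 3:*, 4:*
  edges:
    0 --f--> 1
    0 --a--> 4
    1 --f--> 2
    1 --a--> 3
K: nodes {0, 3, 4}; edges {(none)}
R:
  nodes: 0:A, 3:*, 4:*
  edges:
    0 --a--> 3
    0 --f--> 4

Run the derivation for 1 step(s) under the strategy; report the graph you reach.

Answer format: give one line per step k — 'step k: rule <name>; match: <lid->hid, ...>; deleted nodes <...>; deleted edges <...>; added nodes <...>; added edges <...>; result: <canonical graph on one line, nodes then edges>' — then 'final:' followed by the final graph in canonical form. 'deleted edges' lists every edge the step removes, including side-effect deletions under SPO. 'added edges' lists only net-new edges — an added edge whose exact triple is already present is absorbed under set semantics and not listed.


step 1: rule r1; match: 0->7, 1->3, 2->0, 3->1, 4->4; deleted nodes 0, 3; deleted edges (3,0,f); (3,1,a); (7,3,f); added nodes 22; added edges (7,22,f); (22,1,f); (22,4,a); result: nodes: 1:D, 4:W, 7:A, 8:D, 9:T, 14:A, 16:D, 18:D, 21:A, 22:A edges: (7,4,a); (7,22,f); (14,8,f); (14,9,a); (21,16,f); (21,18,a); (22,1,f); (22,4,a)
final:
nodes: 1:D, 4:W, 7:A, 8:D, 9:T, 14:A, 16:D, 18:D, 21:A, 22:A
edges: (7,4,a); (7,22,f); (14,8,f); (14,9,a); (21,16,f); (21,18,a); (22,1,f); (22,4,a)


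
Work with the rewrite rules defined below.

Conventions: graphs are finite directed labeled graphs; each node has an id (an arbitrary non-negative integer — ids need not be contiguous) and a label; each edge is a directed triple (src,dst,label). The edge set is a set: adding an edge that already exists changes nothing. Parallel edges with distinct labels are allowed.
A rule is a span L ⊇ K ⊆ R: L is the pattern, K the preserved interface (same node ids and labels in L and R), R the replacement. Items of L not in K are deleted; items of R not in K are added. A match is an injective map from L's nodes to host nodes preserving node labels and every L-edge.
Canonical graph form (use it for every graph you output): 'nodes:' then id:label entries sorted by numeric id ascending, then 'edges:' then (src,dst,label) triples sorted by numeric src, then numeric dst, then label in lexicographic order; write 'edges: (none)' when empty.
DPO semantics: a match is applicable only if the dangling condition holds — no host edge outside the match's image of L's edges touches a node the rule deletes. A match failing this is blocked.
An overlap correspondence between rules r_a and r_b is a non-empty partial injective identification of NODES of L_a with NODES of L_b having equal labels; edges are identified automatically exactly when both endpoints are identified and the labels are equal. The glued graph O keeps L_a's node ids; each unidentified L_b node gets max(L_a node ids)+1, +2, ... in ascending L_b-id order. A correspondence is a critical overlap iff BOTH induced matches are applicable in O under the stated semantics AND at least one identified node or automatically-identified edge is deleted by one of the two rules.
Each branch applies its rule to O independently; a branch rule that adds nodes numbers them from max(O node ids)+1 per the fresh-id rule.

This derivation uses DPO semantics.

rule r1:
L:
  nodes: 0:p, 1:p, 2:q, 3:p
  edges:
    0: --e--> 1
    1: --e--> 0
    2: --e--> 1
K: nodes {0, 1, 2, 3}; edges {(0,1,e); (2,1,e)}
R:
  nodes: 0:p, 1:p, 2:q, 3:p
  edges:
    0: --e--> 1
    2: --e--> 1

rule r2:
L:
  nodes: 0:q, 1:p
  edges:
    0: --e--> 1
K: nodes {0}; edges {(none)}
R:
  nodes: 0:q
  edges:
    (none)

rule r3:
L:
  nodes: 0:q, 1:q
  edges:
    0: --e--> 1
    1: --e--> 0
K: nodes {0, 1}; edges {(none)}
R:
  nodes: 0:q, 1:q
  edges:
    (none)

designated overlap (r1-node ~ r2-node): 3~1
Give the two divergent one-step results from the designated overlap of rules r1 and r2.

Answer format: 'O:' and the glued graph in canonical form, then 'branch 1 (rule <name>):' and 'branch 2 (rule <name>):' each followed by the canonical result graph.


O:
nodes: 0:p, 1:p, 2:q, 3:p, 4:q
edges: (0,1,e); (1,0,e); (2,1,e); (4,3,e)
branch 1 (rule r1):
nodes: 0:p, 1:p, 2:q, 3:p, 4:q
edges: (0,1,e); (2,1,e); (4,3,e)
branch 2 (rule r2):
nodes: 0:p, 1:p, 2:q, 4:q
edges: (0,1,e); (1,0,e); (2,1,e)


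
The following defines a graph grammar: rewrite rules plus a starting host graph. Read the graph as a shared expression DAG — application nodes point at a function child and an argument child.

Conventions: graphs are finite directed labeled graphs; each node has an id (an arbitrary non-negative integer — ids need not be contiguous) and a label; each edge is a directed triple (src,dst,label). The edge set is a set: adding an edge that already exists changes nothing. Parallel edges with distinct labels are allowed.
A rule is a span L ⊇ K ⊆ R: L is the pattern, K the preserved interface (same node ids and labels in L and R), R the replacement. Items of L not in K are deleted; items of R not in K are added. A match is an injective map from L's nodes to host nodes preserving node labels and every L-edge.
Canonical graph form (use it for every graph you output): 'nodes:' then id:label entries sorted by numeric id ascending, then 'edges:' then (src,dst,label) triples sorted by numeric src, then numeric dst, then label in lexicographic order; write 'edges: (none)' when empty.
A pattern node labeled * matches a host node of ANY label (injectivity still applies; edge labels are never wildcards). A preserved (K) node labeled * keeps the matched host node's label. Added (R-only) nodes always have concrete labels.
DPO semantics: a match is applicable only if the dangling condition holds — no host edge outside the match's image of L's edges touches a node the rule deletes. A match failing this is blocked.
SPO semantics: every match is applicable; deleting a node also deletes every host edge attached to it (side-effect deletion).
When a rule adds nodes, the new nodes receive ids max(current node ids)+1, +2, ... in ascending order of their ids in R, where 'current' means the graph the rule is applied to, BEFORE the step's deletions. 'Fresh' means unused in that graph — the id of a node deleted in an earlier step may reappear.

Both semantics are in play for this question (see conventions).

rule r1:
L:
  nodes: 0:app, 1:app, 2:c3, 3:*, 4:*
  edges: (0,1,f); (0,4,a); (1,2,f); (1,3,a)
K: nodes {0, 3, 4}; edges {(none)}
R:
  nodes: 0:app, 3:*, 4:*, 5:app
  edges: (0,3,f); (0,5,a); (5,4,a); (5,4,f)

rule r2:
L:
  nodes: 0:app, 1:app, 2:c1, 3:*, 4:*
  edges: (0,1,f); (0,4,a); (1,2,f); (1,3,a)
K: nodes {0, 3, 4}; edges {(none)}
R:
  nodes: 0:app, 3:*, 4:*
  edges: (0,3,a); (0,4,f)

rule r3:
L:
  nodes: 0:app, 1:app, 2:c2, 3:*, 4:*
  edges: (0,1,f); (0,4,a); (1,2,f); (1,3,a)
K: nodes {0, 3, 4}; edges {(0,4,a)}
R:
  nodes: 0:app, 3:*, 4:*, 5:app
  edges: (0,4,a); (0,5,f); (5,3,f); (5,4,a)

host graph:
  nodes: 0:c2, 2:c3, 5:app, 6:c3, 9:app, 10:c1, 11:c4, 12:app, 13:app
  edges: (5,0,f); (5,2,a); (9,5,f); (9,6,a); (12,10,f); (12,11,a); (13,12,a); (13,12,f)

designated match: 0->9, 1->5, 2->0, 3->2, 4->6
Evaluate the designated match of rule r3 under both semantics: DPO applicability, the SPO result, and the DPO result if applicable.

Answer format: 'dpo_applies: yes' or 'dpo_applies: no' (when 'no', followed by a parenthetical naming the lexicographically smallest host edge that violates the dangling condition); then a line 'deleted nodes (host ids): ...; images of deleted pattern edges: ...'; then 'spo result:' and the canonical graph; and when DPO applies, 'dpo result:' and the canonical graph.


dpo_applies: yes
deleted nodes (host ids): 0, 5; images of deleted pattern edges: (5,0,f); (5,2,a); (9,5,f)
spo result:
nodes: 2:c3, 6:c3, 9:app, 10:c1, 11:c4, 12:app, 13:app, 14:app
edges: (9,6,a); (9,14,f); (12,10,f); (12,11,a); (13,12,a); (13,12,f); (14,2,f); (14,6,a)
dpo result:
nodes: 2:c3, 6:c3, 9:app, 10:c1, 11:c4, 12:app, 13:app, 14:app
edges: (9,6,a); (9,14,f); (12,10,f); (12,11,a); (13,12,a); (13,12,f); (14,2,f); (14,6,a)
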